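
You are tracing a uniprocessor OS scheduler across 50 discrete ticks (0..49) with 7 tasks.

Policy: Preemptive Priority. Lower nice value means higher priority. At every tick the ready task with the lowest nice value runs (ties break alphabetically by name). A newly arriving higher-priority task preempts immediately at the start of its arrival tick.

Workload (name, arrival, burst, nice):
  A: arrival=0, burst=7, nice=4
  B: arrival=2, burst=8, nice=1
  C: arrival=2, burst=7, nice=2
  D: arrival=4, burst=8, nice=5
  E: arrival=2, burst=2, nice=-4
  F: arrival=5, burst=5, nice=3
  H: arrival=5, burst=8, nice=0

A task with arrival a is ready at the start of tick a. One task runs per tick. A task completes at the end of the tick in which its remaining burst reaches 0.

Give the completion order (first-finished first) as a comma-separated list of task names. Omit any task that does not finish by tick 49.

completion order = E, H, B, C, F, A, D

t=0: ready={A} → run A
t=1: ready={A} → run A
t=2: ready={A,B,C,E} → run E
t=3: ready={A,B,C,E} → run E
t=4: ready={A,B,C,D} → run B
t=5: ready={A,B,C,D,F,H} → run H
t=6: ready={A,B,C,D,F,H} → run H
t=7: ready={A,B,C,D,F,H} → run H
t=8: ready={A,B,C,D,F,H} → run H
t=9: ready={A,B,C,D,F,H} → run H
t=10: ready={A,B,C,D,F,H} → run H
t=11: ready={A,B,C,D,F,H} → run H
t=12: ready={A,B,C,D,F,H} → run H
t=13: ready={A,B,C,D,F} → run B
t=14: ready={A,B,C,D,F} → run B
t=15: ready={A,B,C,D,F} → run B
t=16: ready={A,B,C,D,F} → run B
t=17: ready={A,B,C,D,F} → run B
t=18: ready={A,B,C,D,F} → run B
t=19: ready={A,B,C,D,F} → run B
t=20: ready={A,C,D,F} → run C
t=21: ready={A,C,D,F} → run C
t=22: ready={A,C,D,F} → run C
t=23: ready={A,C,D,F} → run C
t=24: ready={A,C,D,F} → run C
t=25: ready={A,C,D,F} → run C
t=26: ready={A,C,D,F} → run C
t=27: ready={A,D,F} → run F
t=28: ready={A,D,F} → run F
t=29: ready={A,D,F} → run F
t=30: ready={A,D,F} → run F
t=31: ready={A,D,F} → run F
t=32: ready={A,D} → run A
t=33: ready={A,D} → run A
t=34: ready={A,D} → run A
t=35: ready={A,D} → run A
t=36: ready={A,D} → run A
t=37: ready={D} → run D
t=38: ready={D} → run D
t=39: ready={D} → run D
t=40: ready={D} → run D
t=41: ready={D} → run D
t=42: ready={D} → run D
t=43: ready={D} → run D
t=44: ready={D} → run D
t=45: (idle)
t=46: (idle)
t=47: (idle)
t=48: (idle)
t=49: (idle)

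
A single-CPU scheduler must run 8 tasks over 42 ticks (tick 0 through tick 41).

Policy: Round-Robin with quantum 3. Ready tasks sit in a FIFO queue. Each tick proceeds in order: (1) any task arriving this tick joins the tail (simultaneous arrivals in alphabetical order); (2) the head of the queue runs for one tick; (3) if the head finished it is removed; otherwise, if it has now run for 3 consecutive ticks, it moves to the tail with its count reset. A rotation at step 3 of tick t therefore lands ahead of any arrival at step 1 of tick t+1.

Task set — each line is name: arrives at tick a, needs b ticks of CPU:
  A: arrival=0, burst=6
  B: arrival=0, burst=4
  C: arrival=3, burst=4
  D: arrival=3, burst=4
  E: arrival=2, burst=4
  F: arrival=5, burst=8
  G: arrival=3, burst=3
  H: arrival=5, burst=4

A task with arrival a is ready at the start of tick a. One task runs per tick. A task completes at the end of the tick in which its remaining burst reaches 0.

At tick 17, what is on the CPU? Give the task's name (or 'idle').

running at tick 17 = D

t=0: queue=[A,B] q_used=0 → run A
t=1: queue=[A,B] q_used=1 → run A
t=2: queue=[A,B,E] q_used=2 → run A
t=3: queue=[B,E,A,C,D,G] q_used=0 → run B
t=4: queue=[B,E,A,C,D,G] q_used=1 → run B
t=5: queue=[B,E,A,C,D,G,F,H] q_used=2 → run B
t=6: queue=[E,A,C,D,G,F,H,B] q_used=0 → run E
t=7: queue=[E,A,C,D,G,F,H,B] q_used=1 → run E
t=8: queue=[E,A,C,D,G,F,H,B] q_used=2 → run E
t=9: queue=[A,C,D,G,F,H,B,E] q_used=0 → run A
t=10: queue=[A,C,D,G,F,H,B,E] q_used=1 → run A
t=11: queue=[A,C,D,G,F,H,B,E] q_used=2 → run A
t=12: queue=[C,D,G,F,H,B,E] q_used=0 → run C
t=13: queue=[C,D,G,F,H,B,E] q_used=1 → run C
t=14: queue=[C,D,G,F,H,B,E] q_used=2 → run C
t=15: queue=[D,G,F,H,B,E,C] q_used=0 → run D
t=16: queue=[D,G,F,H,B,E,C] q_used=1 → run D
t=17: queue=[D,G,F,H,B,E,C] q_used=2 → run D
t=18: queue=[G,F,H,B,E,C,D] q_used=0 → run G
t=19: queue=[G,F,H,B,E,C,D] q_used=1 → run G
t=20: queue=[G,F,H,B,E,C,D] q_used=2 → run G
t=21: queue=[F,H,B,E,C,D] q_used=0 → run F
t=22: queue=[F,H,B,E,C,D] q_used=1 → run F
t=23: queue=[F,H,B,E,C,D] q_used=2 → run F
t=24: queue=[H,B,E,C,D,F] q_used=0 → run H
t=25: queue=[H,B,E,C,D,F] q_used=1 → run H
t=26: queue=[H,B,E,C,D,F] q_used=2 → run H
t=27: queue=[B,E,C,D,F,H] q_used=0 → run B
t=28: queue=[E,C,D,F,H] q_used=0 → run E
t=29: queue=[C,D,F,H] q_used=0 → run C
t=30: queue=[D,F,H] q_used=0 → run D
t=31: queue=[F,H] q_used=0 → run F
t=32: queue=[F,H] q_used=1 → run F
t=33: queue=[F,H] q_used=2 → run F
t=34: queue=[H,F] q_used=0 → run H
t=35: queue=[F] q_used=0 → run F
t=36: queue=[F] q_used=1 → run F
t=37: (idle)
t=38: (idle)
t=39: (idle)
t=40: (idle)
t=41: (idle)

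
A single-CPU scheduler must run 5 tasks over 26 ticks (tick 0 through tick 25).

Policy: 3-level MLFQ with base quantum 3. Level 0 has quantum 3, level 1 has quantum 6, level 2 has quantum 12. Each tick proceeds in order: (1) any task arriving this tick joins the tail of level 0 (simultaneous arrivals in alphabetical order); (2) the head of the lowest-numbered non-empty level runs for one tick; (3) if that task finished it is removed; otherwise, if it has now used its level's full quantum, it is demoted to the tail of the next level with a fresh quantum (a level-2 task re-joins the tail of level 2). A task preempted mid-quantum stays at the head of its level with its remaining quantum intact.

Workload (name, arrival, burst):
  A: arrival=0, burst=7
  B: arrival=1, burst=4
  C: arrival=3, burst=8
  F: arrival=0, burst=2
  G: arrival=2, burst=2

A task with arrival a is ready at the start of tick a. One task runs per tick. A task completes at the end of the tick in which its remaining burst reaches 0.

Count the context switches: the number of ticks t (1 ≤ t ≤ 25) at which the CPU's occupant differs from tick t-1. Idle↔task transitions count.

t=0: L0/L1/L2 = AF/-/- → run A
t=1: L0/L1/L2 = AFB/-/- → run A
t=2: L0/L1/L2 = AFBG/-/- → run A
t=3: L0/L1/L2 = FBGC/A/- → run F
t=4: L0/L1/L2 = FBGC/A/- → run F
t=5: L0/L1/L2 = BGC/A/- → run B
t=6: L0/L1/L2 = BGC/A/- → run B
t=7: L0/L1/L2 = BGC/A/- → run B
t=8: L0/L1/L2 = GC/AB/- → run G
t=9: L0/L1/L2 = GC/AB/- → run G
t=10: L0/L1/L2 = C/AB/- → run C
t=11: L0/L1/L2 = C/AB/- → run C
t=12: L0/L1/L2 = C/AB/- → run C
t=13: L0/L1/L2 = -/ABC/- → run A
t=14: L0/L1/L2 = -/ABC/- → run A
t=15: L0/L1/L2 = -/ABC/- → run A
t=16: L0/L1/L2 = -/ABC/- → run A
t=17: L0/L1/L2 = -/BC/- → run B
t=18: L0/L1/L2 = -/C/- → run C
t=19: L0/L1/L2 = -/C/- → run C
t=20: L0/L1/L2 = -/C/- → run C
t=21: L0/L1/L2 = -/C/- → run C
t=22: L0/L1/L2 = -/C/- → run C
t=23: (idle)
t=24: (idle)
t=25: (idle)

context switches = 8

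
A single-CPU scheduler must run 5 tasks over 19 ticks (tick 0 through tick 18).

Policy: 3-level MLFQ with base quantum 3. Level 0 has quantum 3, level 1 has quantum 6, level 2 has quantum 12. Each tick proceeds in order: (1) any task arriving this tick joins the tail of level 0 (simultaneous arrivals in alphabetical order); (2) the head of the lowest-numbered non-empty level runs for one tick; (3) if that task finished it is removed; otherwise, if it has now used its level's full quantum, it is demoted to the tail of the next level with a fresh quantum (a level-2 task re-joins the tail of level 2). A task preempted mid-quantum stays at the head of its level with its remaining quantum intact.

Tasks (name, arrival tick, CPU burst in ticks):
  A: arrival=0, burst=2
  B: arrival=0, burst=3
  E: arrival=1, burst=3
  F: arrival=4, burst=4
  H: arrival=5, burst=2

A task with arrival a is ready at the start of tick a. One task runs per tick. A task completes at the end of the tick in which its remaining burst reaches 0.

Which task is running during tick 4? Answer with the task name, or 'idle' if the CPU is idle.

t=0: L0/L1/L2 = AB/-/- → run A
t=1: L0/L1/L2 = ABE/-/- → run A
t=2: L0/L1/L2 = BE/-/- → run B
t=3: L0/L1/L2 = BE/-/- → run B
t=4: L0/L1/L2 = BEF/-/- → run B
t=5: L0/L1/L2 = EFH/-/- → run E
t=6: L0/L1/L2 = EFH/-/- → run E
t=7: L0/L1/L2 = EFH/-/- → run E
t=8: L0/L1/L2 = FH/-/- → run F
t=9: L0/L1/L2 = FH/-/- → run F
t=10: L0/L1/L2 = FH/-/- → run F
t=11: L0/L1/L2 = H/F/- → run H
t=12: L0/L1/L2 = H/F/- → run H
t=13: L0/L1/L2 = -/F/- → run F
t=14: (idle)
t=15: (idle)
t=16: (idle)
t=17: (idle)
t=18: (idle)

running at tick 4 = B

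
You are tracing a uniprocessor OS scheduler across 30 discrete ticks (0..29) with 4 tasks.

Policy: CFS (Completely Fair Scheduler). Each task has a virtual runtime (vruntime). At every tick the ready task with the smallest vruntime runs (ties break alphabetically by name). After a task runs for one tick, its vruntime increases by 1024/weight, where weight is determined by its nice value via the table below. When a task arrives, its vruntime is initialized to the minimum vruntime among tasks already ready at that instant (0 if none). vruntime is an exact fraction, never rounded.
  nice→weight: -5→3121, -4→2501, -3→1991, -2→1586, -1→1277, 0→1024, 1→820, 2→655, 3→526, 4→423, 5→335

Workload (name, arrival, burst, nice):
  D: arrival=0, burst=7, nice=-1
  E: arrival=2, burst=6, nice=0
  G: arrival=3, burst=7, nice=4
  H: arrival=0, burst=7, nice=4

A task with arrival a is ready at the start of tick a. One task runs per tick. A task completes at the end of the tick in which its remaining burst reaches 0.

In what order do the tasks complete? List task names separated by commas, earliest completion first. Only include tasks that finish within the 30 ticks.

t=0: vr[D=0 H=0] → run D
t=1: vr[D=1024/1277 H=0] → run H
t=2: vr[D=1024/1277 E=1024/1277 H=1024/423] → run D
t=3: vr[D=2048/1277 E=1024/1277 G=1024/1277 H=1024/423] → run E
t=4: vr[D=2048/1277 E=2301/1277 G=1024/1277 H=1024/423] → run G
t=5: vr[D=2048/1277 E=2301/1277 G=1740800/540171 H=1024/423] → run D
t=6: vr[D=3072/1277 E=2301/1277 G=1740800/540171 H=1024/423] → run E
t=7: vr[D=3072/1277 E=3578/1277 G=1740800/540171 H=1024/423] → run D
t=8: vr[D=4096/1277 E=3578/1277 G=1740800/540171 H=1024/423] → run H
t=9: vr[D=4096/1277 E=3578/1277 G=1740800/540171 H=2048/423] → run E
t=10: vr[D=4096/1277 E=4855/1277 G=1740800/540171 H=2048/423] → run D
t=11: vr[D=5120/1277 E=4855/1277 G=1740800/540171 H=2048/423] → run G
t=12: vr[D=5120/1277 E=4855/1277 G=3048448/540171 H=2048/423] → run E
t=13: vr[D=5120/1277 E=6132/1277 G=3048448/540171 H=2048/423] → run D
t=14: vr[D=6144/1277 E=6132/1277 G=3048448/540171 H=2048/423] → run E
t=15: vr[D=6144/1277 E=7409/1277 G=3048448/540171 H=2048/423] → run D
t=16: vr[E=7409/1277 G=3048448/540171 H=2048/423] → run H
t=17: vr[E=7409/1277 G=3048448/540171 H=1024/141] → run G
t=18: vr[E=7409/1277 G=1452032/180057 H=1024/141] → run E
t=19: vr[G=1452032/180057 H=1024/141] → run H
t=20: vr[G=1452032/180057 H=4096/423] → run G
t=21: vr[G=5663744/540171 H=4096/423] → run H
t=22: vr[G=5663744/540171 H=5120/423] → run G
t=23: vr[G=6971392/540171 H=5120/423] → run H
t=24: vr[G=6971392/540171 H=2048/141] → run G
t=25: vr[G=2759680/180057 H=2048/141] → run H
t=26: vr[G=2759680/180057] → run G
t=27: (idle)
t=28: (idle)
t=29: (idle)

completion order = D, E, H, G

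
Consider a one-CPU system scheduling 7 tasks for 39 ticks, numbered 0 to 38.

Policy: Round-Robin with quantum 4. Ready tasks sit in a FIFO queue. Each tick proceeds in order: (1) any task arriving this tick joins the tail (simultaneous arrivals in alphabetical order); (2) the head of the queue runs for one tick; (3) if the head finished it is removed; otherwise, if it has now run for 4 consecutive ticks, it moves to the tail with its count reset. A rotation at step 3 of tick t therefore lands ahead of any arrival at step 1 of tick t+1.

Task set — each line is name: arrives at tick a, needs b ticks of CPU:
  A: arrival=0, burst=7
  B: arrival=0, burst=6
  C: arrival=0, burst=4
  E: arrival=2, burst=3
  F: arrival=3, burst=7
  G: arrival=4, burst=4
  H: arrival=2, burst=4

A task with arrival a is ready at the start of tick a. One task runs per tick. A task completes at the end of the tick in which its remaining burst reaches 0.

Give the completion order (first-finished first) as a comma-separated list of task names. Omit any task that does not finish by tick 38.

t=0: queue=[A,B,C] q_used=0 → run A
t=1: queue=[A,B,C] q_used=1 → run A
t=2: queue=[A,B,C,E,H] q_used=2 → run A
t=3: queue=[A,B,C,E,H,F] q_used=3 → run A
t=4: queue=[B,C,E,H,F,A,G] q_used=0 → run B
t=5: queue=[B,C,E,H,F,A,G] q_used=1 → run B
t=6: queue=[B,C,E,H,F,A,G] q_used=2 → run B
t=7: queue=[B,C,E,H,F,A,G] q_used=3 → run B
t=8: queue=[C,E,H,F,A,G,B] q_used=0 → run C
t=9: queue=[C,E,H,F,A,G,B] q_used=1 → run C
t=10: queue=[C,E,H,F,A,G,B] q_used=2 → run C
t=11: queue=[C,E,H,F,A,G,B] q_used=3 → run C
t=12: queue=[E,H,F,A,G,B] q_used=0 → run E
t=13: queue=[E,H,F,A,G,B] q_used=1 → run E
t=14: queue=[E,H,F,A,G,B] q_used=2 → run E
t=15: queue=[H,F,A,G,B] q_used=0 → run H
t=16: queue=[H,F,A,G,B] q_used=1 → run H
t=17: queue=[H,F,A,G,B] q_used=2 → run H
t=18: queue=[H,F,A,G,B] q_used=3 → run H
t=19: queue=[F,A,G,B] q_used=0 → run F
t=20: queue=[F,A,G,B] q_used=1 → run F
t=21: queue=[F,A,G,B] q_used=2 → run F
t=22: queue=[F,A,G,B] q_used=3 → run F
t=23: queue=[A,G,B,F] q_used=0 → run A
t=24: queue=[A,G,B,F] q_used=1 → run A
t=25: queue=[A,G,B,F] q_used=2 → run A
t=26: queue=[G,B,F] q_used=0 → run G
t=27: queue=[G,B,F] q_used=1 → run G
t=28: queue=[G,B,F] q_used=2 → run G
t=29: queue=[G,B,F] q_used=3 → run G
t=30: queue=[B,F] q_used=0 → run B
t=31: queue=[B,F] q_used=1 → run B
t=32: queue=[F] q_used=0 → run F
t=33: queue=[F] q_used=1 → run F
t=34: queue=[F] q_used=2 → run F
t=35: (idle)
t=36: (idle)
t=37: (idle)
t=38: (idle)

completion order = C, E, H, A, G, B, F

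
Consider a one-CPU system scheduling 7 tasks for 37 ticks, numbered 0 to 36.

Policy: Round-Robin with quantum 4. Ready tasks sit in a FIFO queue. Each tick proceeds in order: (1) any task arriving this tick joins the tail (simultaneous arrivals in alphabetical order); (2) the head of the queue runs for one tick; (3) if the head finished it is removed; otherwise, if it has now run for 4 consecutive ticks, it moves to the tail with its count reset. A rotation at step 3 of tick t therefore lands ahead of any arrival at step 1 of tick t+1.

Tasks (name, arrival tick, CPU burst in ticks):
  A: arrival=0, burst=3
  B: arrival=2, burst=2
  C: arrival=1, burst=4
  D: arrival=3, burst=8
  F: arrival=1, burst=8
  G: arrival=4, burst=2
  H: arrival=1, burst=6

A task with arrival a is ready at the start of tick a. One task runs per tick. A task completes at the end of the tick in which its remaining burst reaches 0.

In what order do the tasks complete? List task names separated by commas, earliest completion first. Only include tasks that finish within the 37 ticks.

t=0: queue=[A] q_used=0 → run A
t=1: queue=[A,C,F,H] q_used=1 → run A
t=2: queue=[A,C,F,H,B] q_used=2 → run A
t=3: queue=[C,F,H,B,D] q_used=0 → run C
t=4: queue=[C,F,H,B,D,G] q_used=1 → run C
t=5: queue=[C,F,H,B,D,G] q_used=2 → run C
t=6: queue=[C,F,H,B,D,G] q_used=3 → run C
t=7: queue=[F,H,B,D,G] q_used=0 → run F
t=8: queue=[F,H,B,D,G] q_used=1 → run F
t=9: queue=[F,H,B,D,G] q_used=2 → run F
t=10: queue=[F,H,B,D,G] q_used=3 → run F
t=11: queue=[H,B,D,G,F] q_used=0 → run H
t=12: queue=[H,B,D,G,F] q_used=1 → run H
t=13: queue=[H,B,D,G,F] q_used=2 → run H
t=14: queue=[H,B,D,G,F] q_used=3 → run H
t=15: queue=[B,D,G,F,H] q_used=0 → run B
t=16: queue=[B,D,G,F,H] q_used=1 → run B
t=17: queue=[D,G,F,H] q_used=0 → run D
t=18: queue=[D,G,F,H] q_used=1 → run D
t=19: queue=[D,G,F,H] q_used=2 → run D
t=20: queue=[D,G,F,H] q_used=3 → run D
t=21: queue=[G,F,H,D] q_used=0 → run G
t=22: queue=[G,F,H,D] q_used=1 → run G
t=23: queue=[F,H,D] q_used=0 → run F
t=24: queue=[F,H,D] q_used=1 → run F
t=25: queue=[F,H,D] q_used=2 → run F
t=26: queue=[F,H,D] q_used=3 → run F
t=27: queue=[H,D] q_used=0 → run H
t=28: queue=[H,D] q_used=1 → run H
t=29: queue=[D] q_used=0 → run D
t=30: queue=[D] q_used=1 → run D
t=31: queue=[D] q_used=2 → run D
t=32: queue=[D] q_used=3 → run D
t=33: (idle)
t=34: (idle)
t=35: (idle)
t=36: (idle)

completion order = A, C, B, G, F, H, D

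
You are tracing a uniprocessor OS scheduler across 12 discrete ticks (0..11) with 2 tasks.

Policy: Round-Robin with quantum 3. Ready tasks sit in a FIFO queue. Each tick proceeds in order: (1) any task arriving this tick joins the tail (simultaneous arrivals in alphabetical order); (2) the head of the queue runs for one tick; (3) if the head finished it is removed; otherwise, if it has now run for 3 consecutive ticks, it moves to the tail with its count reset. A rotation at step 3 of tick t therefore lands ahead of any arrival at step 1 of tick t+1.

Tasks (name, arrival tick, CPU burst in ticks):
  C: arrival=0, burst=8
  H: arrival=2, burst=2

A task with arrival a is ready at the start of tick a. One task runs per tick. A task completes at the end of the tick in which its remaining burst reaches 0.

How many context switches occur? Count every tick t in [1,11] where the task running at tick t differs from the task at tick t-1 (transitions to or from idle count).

context switches = 3

t=0: queue=[C] q_used=0 → run C
t=1: queue=[C] q_used=1 → run C
t=2: queue=[C,H] q_used=2 → run C
t=3: queue=[H,C] q_used=0 → run H
t=4: queue=[H,C] q_used=1 → run H
t=5: queue=[C] q_used=0 → run C
t=6: queue=[C] q_used=1 → run C
t=7: queue=[C] q_used=2 → run C
t=8: queue=[C] q_used=0 → run C
t=9: queue=[C] q_used=1 → run C
t=10: (idle)
t=11: (idle)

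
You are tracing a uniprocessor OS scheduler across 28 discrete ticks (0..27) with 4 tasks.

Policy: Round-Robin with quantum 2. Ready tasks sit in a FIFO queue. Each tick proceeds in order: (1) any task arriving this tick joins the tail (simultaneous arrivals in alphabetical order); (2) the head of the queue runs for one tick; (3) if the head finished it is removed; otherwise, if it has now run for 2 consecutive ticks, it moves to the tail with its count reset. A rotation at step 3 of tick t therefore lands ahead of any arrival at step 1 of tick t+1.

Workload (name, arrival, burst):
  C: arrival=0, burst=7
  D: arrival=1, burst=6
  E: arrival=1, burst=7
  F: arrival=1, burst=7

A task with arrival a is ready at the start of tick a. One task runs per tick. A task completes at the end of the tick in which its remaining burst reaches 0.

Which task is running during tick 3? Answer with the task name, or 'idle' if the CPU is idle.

t=0: queue=[C] q_used=0 → run C
t=1: queue=[C,D,E,F] q_used=1 → run C
t=2: queue=[D,E,F,C] q_used=0 → run D
t=3: queue=[D,E,F,C] q_used=1 → run D
t=4: queue=[E,F,C,D] q_used=0 → run E
t=5: queue=[E,F,C,D] q_used=1 → run E
t=6: queue=[F,C,D,E] q_used=0 → run F
t=7: queue=[F,C,D,E] q_used=1 → run F
t=8: queue=[C,D,E,F] q_used=0 → run C
t=9: queue=[C,D,E,F] q_used=1 → run C
t=10: queue=[D,E,F,C] q_used=0 → run D
t=11: queue=[D,E,F,C] q_used=1 → run D
t=12: queue=[E,F,C,D] q_used=0 → run E
t=13: queue=[E,F,C,D] q_used=1 → run E
t=14: queue=[F,C,D,E] q_used=0 → run F
t=15: queue=[F,C,D,E] q_used=1 → run F
t=16: queue=[C,D,E,F] q_used=0 → run C
t=17: queue=[C,D,E,F] q_used=1 → run C
t=18: queue=[D,E,F,C] q_used=0 → run D
t=19: queue=[D,E,F,C] q_used=1 → run D
t=20: queue=[E,F,C] q_used=0 → run E
t=21: queue=[E,F,C] q_used=1 → run E
t=22: queue=[F,C,E] q_used=0 → run F
t=23: queue=[F,C,E] q_used=1 → run F
t=24: queue=[C,E,F] q_used=0 → run C
t=25: queue=[E,F] q_used=0 → run E
t=26: queue=[F] q_used=0 → run F
t=27: (idle)

running at tick 3 = D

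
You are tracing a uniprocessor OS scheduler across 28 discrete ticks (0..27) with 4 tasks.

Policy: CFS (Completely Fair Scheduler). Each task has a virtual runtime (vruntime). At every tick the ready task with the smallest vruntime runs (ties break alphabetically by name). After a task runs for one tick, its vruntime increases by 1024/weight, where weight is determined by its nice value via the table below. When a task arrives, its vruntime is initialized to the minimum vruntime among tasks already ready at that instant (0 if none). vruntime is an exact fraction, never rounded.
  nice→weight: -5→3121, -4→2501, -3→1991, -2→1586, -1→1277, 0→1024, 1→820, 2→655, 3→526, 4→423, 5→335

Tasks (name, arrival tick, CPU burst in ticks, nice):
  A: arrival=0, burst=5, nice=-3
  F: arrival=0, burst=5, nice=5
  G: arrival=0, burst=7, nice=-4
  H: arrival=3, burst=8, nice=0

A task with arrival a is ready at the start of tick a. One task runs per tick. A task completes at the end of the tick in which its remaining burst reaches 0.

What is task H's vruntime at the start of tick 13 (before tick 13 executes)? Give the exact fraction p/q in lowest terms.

vruntime(H, start of tick 13) = 6026/2501

t=0: vr[A=0 F=0 G=0] → run A
t=1: vr[A=1024/1991 F=0 G=0] → run F
t=2: vr[A=1024/1991 F=1024/335 G=0] → run G
t=3: vr[A=1024/1991 F=1024/335 G=1024/2501 H=1024/2501] → run G
t=4: vr[A=1024/1991 F=1024/335 G=2048/2501 H=1024/2501] → run H
t=5: vr[A=1024/1991 F=1024/335 G=2048/2501 H=3525/2501] → run A
t=6: vr[A=2048/1991 F=1024/335 G=2048/2501 H=3525/2501] → run G
t=7: vr[A=2048/1991 F=1024/335 G=3072/2501 H=3525/2501] → run A
t=8: vr[A=3072/1991 F=1024/335 G=3072/2501 H=3525/2501] → run G
t=9: vr[A=3072/1991 F=1024/335 G=4096/2501 H=3525/2501] → run H
t=10: vr[A=3072/1991 F=1024/335 G=4096/2501 H=6026/2501] → run A
t=11: vr[A=4096/1991 F=1024/335 G=4096/2501 H=6026/2501] → run G
t=12: vr[A=4096/1991 F=1024/335 G=5120/2501 H=6026/2501] → run G
t=13: vr[A=4096/1991 F=1024/335 G=6144/2501 H=6026/2501] → run A
t=14: vr[F=1024/335 G=6144/2501 H=6026/2501] → run H
t=15: vr[F=1024/335 G=6144/2501 H=8527/2501] → run G
t=16: vr[F=1024/335 H=8527/2501] → run F
t=17: vr[F=2048/335 H=8527/2501] → run H
t=18: vr[F=2048/335 H=11028/2501] → run H
t=19: vr[F=2048/335 H=13529/2501] → run H
t=20: vr[F=2048/335 H=16030/2501] → run F
t=21: vr[F=3072/335 H=16030/2501] → run H
t=22: vr[F=3072/335 H=18531/2501] → run H
t=23: vr[F=3072/335] → run F
t=24: vr[F=4096/335] → run F
t=25: (idle)
t=26: (idle)
t=27: (idle)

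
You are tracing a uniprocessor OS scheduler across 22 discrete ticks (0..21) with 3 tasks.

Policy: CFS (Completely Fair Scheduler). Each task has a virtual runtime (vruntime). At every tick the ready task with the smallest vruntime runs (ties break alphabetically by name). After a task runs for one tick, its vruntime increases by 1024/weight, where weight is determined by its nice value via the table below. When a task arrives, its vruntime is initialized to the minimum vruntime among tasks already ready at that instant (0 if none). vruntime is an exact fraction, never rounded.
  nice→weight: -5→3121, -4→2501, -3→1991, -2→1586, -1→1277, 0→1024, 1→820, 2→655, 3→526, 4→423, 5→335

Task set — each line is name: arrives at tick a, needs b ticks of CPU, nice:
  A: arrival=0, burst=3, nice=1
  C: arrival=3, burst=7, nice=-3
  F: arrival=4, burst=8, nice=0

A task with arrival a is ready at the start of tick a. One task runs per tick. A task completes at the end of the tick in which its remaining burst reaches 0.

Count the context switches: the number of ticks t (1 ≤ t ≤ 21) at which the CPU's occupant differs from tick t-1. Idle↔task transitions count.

context switches = 9

t=0: vr[A=0] → run A
t=1: vr[A=256/205] → run A
t=2: vr[A=512/205] → run A
t=3: vr[C=0] → run C
t=4: vr[C=1024/1991 F=1024/1991] → run C
t=5: vr[C=2048/1991 F=1024/1991] → run F
t=6: vr[C=2048/1991 F=3015/1991] → run C
t=7: vr[C=3072/1991 F=3015/1991] → run F
t=8: vr[C=3072/1991 F=5006/1991] → run C
t=9: vr[C=4096/1991 F=5006/1991] → run C
t=10: vr[C=5120/1991 F=5006/1991] → run F
t=11: vr[C=5120/1991 F=6997/1991] → run C
t=12: vr[C=6144/1991 F=6997/1991] → run C
t=13: vr[F=6997/1991] → run F
t=14: vr[F=8988/1991] → run F
t=15: vr[F=10979/1991] → run F
t=16: vr[F=12970/1991] → run F
t=17: vr[F=14961/1991] → run F
t=18: (idle)
t=19: (idle)
t=20: (idle)
t=21: (idle)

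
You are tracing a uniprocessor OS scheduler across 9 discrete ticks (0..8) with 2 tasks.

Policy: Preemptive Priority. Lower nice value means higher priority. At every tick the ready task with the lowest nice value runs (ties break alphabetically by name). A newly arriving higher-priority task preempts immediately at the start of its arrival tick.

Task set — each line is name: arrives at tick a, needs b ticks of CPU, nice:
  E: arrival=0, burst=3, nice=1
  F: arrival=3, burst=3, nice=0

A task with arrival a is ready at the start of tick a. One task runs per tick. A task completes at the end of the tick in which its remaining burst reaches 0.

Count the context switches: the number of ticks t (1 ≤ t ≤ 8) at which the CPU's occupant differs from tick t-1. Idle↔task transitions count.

context switches = 2

t=0: ready={E} → run E
t=1: ready={E} → run E
t=2: ready={E} → run E
t=3: ready={F} → run F
t=4: ready={F} → run F
t=5: ready={F} → run F
t=6: (idle)
t=7: (idle)
t=8: (idle)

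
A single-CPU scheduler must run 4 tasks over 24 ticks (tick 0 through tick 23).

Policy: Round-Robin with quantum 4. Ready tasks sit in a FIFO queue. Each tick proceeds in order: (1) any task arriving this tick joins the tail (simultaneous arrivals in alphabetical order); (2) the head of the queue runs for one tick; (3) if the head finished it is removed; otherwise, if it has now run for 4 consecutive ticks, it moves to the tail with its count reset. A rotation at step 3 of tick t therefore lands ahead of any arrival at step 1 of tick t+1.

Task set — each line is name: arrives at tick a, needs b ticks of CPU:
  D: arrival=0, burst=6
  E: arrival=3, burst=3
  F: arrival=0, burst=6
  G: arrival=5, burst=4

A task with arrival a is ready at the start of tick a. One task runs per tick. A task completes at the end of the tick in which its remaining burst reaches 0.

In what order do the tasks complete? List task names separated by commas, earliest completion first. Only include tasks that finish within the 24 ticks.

completion order = E, D, G, F

t=0: queue=[D,F] q_used=0 → run D
t=1: queue=[D,F] q_used=1 → run D
t=2: queue=[D,F] q_used=2 → run D
t=3: queue=[D,F,E] q_used=3 → run D
t=4: queue=[F,E,D] q_used=0 → run F
t=5: queue=[F,E,D,G] q_used=1 → run F
t=6: queue=[F,E,D,G] q_used=2 → run F
t=7: queue=[F,E,D,G] q_used=3 → run F
t=8: queue=[E,D,G,F] q_used=0 → run E
t=9: queue=[E,D,G,F] q_used=1 → run E
t=10: queue=[E,D,G,F] q_used=2 → run E
t=11: queue=[D,G,F] q_used=0 → run D
t=12: queue=[D,G,F] q_used=1 → run D
t=13: queue=[G,F] q_used=0 → run G
t=14: queue=[G,F] q_used=1 → run G
t=15: queue=[G,F] q_used=2 → run G
t=16: queue=[G,F] q_used=3 → run G
t=17: queue=[F] q_used=0 → run F
t=18: queue=[F] q_used=1 → run F
t=19: (idle)
t=20: (idle)
t=21: (idle)
t=22: (idle)
t=23: (idle)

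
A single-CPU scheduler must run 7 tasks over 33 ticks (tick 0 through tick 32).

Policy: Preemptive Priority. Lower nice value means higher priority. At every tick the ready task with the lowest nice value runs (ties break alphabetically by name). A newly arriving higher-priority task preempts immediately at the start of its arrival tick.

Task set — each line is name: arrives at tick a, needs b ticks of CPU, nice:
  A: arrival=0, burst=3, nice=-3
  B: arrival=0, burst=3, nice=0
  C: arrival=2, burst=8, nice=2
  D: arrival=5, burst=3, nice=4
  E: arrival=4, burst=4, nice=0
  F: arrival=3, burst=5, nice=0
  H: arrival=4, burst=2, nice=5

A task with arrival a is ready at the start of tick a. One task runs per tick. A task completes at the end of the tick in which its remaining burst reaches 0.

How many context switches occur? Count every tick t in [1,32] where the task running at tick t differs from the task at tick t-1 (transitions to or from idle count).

t=0: ready={A,B} → run A
t=1: ready={A,B} → run A
t=2: ready={A,B,C} → run A
t=3: ready={B,C,F} → run B
t=4: ready={B,C,E,F,H} → run B
t=5: ready={B,C,D,E,F,H} → run B
t=6: ready={C,D,E,F,H} → run E
t=7: ready={C,D,E,F,H} → run E
t=8: ready={C,D,E,F,H} → run E
t=9: ready={C,D,E,F,H} → run E
t=10: ready={C,D,F,H} → run F
t=11: ready={C,D,F,H} → run F
t=12: ready={C,D,F,H} → run F
t=13: ready={C,D,F,H} → run F
t=14: ready={C,D,F,H} → run F
t=15: ready={C,D,H} → run C
t=16: ready={C,D,H} → run C
t=17: ready={C,D,H} → run C
t=18: ready={C,D,H} → run C
t=19: ready={C,D,H} → run C
t=20: ready={C,D,H} → run C
t=21: ready={C,D,H} → run C
t=22: ready={C,D,H} → run C
t=23: ready={D,H} → run D
t=24: ready={D,H} → run D
t=25: ready={D,H} → run D
t=26: ready={H} → run H
t=27: ready={H} → run H
t=28: (idle)
t=29: (idle)
t=30: (idle)
t=31: (idle)
t=32: (idle)

context switches = 7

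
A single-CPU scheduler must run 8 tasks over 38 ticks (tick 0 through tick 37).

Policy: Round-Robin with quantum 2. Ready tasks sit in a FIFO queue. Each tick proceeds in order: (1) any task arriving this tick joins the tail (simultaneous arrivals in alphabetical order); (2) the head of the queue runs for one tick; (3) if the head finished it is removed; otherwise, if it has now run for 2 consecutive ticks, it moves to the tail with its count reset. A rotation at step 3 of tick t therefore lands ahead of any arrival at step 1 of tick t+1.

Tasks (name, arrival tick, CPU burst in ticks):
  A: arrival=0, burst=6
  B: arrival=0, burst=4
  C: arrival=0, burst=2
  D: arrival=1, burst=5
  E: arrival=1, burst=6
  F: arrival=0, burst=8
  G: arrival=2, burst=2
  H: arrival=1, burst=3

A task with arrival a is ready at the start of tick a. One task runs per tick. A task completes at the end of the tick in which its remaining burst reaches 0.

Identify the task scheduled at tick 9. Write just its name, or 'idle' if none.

t=0: queue=[A,B,C,F] q_used=0 → run A
t=1: queue=[A,B,C,F,D,E,H] q_used=1 → run A
t=2: queue=[B,C,F,D,E,H,A,G] q_used=0 → run B
t=3: queue=[B,C,F,D,E,H,A,G] q_used=1 → run B
t=4: queue=[C,F,D,E,H,A,G,B] q_used=0 → run C
t=5: queue=[C,F,D,E,H,A,G,B] q_used=1 → run C
t=6: queue=[F,D,E,H,A,G,B] q_used=0 → run F
t=7: queue=[F,D,E,H,A,G,B] q_used=1 → run F
t=8: queue=[D,E,H,A,G,B,F] q_used=0 → run D
t=9: queue=[D,E,H,A,G,B,F] q_used=1 → run D
t=10: queue=[E,H,A,G,B,F,D] q_used=0 → run E
t=11: queue=[E,H,A,G,B,F,D] q_used=1 → run E
t=12: queue=[H,A,G,B,F,D,E] q_used=0 → run H
t=13: queue=[H,A,G,B,F,D,E] q_used=1 → run H
t=14: queue=[A,G,B,F,D,E,H] q_used=0 → run A
t=15: queue=[A,G,B,F,D,E,H] q_used=1 → run A
t=16: queue=[G,B,F,D,E,H,A] q_used=0 → run G
t=17: queue=[G,B,F,D,E,H,A] q_used=1 → run G
t=18: queue=[B,F,D,E,H,A] q_used=0 → run B
t=19: queue=[B,F,D,E,H,A] q_used=1 → run B
t=20: queue=[F,D,E,H,A] q_used=0 → run F
t=21: queue=[F,D,E,H,A] q_used=1 → run F
t=22: queue=[D,E,H,A,F] q_used=0 → run D
t=23: queue=[D,E,H,A,F] q_used=1 → run D
t=24: queue=[E,H,A,F,D] q_used=0 → run E
t=25: queue=[E,H,A,F,D] q_used=1 → run E
t=26: queue=[H,A,F,D,E] q_used=0 → run H
t=27: queue=[A,F,D,E] q_used=0 → run A
t=28: queue=[A,F,D,E] q_used=1 → run A
t=29: queue=[F,D,E] q_used=0 → run F
t=30: queue=[F,D,E] q_used=1 → run F
t=31: queue=[D,E,F] q_used=0 → run D
t=32: queue=[E,F] q_used=0 → run E
t=33: queue=[E,F] q_used=1 → run E
t=34: queue=[F] q_used=0 → run F
t=35: queue=[F] q_used=1 → run F
t=36: (idle)
t=37: (idle)

running at tick 9 = D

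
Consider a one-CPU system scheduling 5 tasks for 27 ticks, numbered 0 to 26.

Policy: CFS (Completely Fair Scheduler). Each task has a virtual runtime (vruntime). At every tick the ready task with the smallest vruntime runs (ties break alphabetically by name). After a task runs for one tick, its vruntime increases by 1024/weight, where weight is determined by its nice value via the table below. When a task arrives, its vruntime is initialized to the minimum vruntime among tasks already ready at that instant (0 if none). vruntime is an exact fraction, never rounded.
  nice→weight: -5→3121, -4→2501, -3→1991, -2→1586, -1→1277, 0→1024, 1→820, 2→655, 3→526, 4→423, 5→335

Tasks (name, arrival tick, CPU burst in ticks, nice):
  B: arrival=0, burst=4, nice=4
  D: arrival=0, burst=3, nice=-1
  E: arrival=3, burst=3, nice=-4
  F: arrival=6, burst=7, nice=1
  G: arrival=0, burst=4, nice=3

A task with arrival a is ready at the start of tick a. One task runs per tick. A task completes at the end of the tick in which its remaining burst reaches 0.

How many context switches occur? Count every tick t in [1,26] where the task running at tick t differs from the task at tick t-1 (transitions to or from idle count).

context switches = 19

t=0: vr[B=0 D=0 G=0] → run B
t=1: vr[B=1024/423 D=0 G=0] → run D
t=2: vr[B=1024/423 D=1024/1277 G=0] → run G
t=3: vr[B=1024/423 D=1024/1277 E=1024/1277 G=512/263] → run D
t=4: vr[B=1024/423 D=2048/1277 E=1024/1277 G=512/263] → run E
t=5: vr[B=1024/423 D=2048/1277 E=3868672/3193777 G=512/263] → run E
t=6: vr[B=1024/423 D=2048/1277 E=5176320/3193777 F=2048/1277 G=512/263] → run D
t=7: vr[B=1024/423 E=5176320/3193777 F=2048/1277 G=512/263] → run F
t=8: vr[B=1024/423 E=5176320/3193777 F=746752/261785 G=512/263] → run E
t=9: vr[B=1024/423 F=746752/261785 G=512/263] → run G
t=10: vr[B=1024/423 F=746752/261785 G=1024/263] → run B
t=11: vr[B=2048/423 F=746752/261785 G=1024/263] → run F
t=12: vr[B=2048/423 F=1073664/261785 G=1024/263] → run G
t=13: vr[B=2048/423 F=1073664/261785 G=1536/263] → run F
t=14: vr[B=2048/423 F=1400576/261785 G=1536/263] → run B
t=15: vr[B=1024/141 F=1400576/261785 G=1536/263] → run F
t=16: vr[B=1024/141 F=1727488/261785 G=1536/263] → run G
t=17: vr[B=1024/141 F=1727488/261785] → run F
t=18: vr[B=1024/141 F=410880/52357] → run B
t=19: vr[F=410880/52357] → run F
t=20: vr[F=2381312/261785] → run F
t=21: (idle)
t=22: (idle)
t=23: (idle)
t=24: (idle)
t=25: (idle)
t=26: (idle)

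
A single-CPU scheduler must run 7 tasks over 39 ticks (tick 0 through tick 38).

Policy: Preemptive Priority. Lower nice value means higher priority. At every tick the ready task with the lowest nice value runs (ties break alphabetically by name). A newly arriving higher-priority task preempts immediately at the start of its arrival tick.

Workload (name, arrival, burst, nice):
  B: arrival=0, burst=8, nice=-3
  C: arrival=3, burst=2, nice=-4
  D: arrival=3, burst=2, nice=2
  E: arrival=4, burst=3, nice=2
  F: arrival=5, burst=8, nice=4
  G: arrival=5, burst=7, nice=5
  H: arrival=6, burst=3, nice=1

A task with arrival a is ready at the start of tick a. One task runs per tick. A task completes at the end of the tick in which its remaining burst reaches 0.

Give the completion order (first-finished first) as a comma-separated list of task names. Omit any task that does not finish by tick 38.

completion order = C, B, H, D, E, F, G

t=0: ready={B} → run B
t=1: ready={B} → run B
t=2: ready={B} → run B
t=3: ready={B,C,D} → run C
t=4: ready={B,C,D,E} → run C
t=5: ready={B,D,E,F,G} → run B
t=6: ready={B,D,E,F,G,H} → run B
t=7: ready={B,D,E,F,G,H} → run B
t=8: ready={B,D,E,F,G,H} → run B
t=9: ready={B,D,E,F,G,H} → run B
t=10: ready={D,E,F,G,H} → run H
t=11: ready={D,E,F,G,H} → run H
t=12: ready={D,E,F,G,H} → run H
t=13: ready={D,E,F,G} → run D
t=14: ready={D,E,F,G} → run D
t=15: ready={E,F,G} → run E
t=16: ready={E,F,G} → run E
t=17: ready={E,F,G} → run E
t=18: ready={F,G} → run F
t=19: ready={F,G} → run F
t=20: ready={F,G} → run F
t=21: ready={F,G} → run F
t=22: ready={F,G} → run F
t=23: ready={F,G} → run F
t=24: ready={F,G} → run F
t=25: ready={F,G} → run F
t=26: ready={G} → run G
t=27: ready={G} → run G
t=28: ready={G} → run G
t=29: ready={G} → run G
t=30: ready={G} → run G
t=31: ready={G} → run G
t=32: ready={G} → run G
t=33: (idle)
t=34: (idle)
t=35: (idle)
t=36: (idle)
t=37: (idle)
t=38: (idle)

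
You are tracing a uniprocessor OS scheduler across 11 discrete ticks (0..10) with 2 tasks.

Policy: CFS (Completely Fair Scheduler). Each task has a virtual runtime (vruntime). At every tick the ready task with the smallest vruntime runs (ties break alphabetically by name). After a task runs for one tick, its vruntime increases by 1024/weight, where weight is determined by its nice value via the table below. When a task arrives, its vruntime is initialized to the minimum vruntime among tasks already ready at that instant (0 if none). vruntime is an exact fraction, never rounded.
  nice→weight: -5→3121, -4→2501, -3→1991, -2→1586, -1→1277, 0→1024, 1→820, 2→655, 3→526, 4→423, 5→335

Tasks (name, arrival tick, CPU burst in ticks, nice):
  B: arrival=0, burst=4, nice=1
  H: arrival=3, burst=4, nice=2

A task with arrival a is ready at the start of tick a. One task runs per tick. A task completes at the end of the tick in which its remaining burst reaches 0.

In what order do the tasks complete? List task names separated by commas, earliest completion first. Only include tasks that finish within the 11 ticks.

t=0: vr[B=0] → run B
t=1: vr[B=256/205] → run B
t=2: vr[B=512/205] → run B
t=3: vr[B=768/205 H=768/205] → run B
t=4: vr[H=768/205] → run H
t=5: vr[H=142592/26855] → run H
t=6: vr[H=184576/26855] → run H
t=7: vr[H=45312/5371] → run H
t=8: (idle)
t=9: (idle)
t=10: (idle)

completion order = B, H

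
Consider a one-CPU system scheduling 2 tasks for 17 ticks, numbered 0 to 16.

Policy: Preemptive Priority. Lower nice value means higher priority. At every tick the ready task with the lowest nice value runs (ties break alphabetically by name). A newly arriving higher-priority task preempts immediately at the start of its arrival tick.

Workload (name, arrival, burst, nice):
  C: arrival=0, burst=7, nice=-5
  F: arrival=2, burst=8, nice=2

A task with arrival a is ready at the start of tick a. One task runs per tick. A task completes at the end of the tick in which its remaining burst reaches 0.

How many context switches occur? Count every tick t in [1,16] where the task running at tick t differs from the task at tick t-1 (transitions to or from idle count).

t=0: ready={C} → run C
t=1: ready={C} → run C
t=2: ready={C,F} → run C
t=3: ready={C,F} → run C
t=4: ready={C,F} → run C
t=5: ready={C,F} → run C
t=6: ready={C,F} → run C
t=7: ready={F} → run F
t=8: ready={F} → run F
t=9: ready={F} → run F
t=10: ready={F} → run F
t=11: ready={F} → run F
t=12: ready={F} → run F
t=13: ready={F} → run F
t=14: ready={F} → run F
t=15: (idle)
t=16: (idle)

context switches = 2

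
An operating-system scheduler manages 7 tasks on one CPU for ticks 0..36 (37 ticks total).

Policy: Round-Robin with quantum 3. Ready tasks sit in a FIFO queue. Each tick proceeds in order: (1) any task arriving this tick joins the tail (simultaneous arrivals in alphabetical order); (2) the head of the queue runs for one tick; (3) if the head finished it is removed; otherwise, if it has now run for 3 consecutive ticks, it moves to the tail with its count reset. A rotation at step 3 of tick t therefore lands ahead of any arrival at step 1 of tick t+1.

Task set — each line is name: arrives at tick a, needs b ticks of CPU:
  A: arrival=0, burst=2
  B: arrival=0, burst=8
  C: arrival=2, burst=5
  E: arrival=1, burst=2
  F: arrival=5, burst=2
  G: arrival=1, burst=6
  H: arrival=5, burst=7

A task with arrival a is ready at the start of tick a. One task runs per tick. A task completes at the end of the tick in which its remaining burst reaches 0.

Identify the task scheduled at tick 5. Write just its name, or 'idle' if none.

running at tick 5 = E

t=0: queue=[A,B] q_used=0 → run A
t=1: queue=[A,B,E,G] q_used=1 → run A
t=2: queue=[B,E,G,C] q_used=0 → run B
t=3: queue=[B,E,G,C] q_used=1 → run B
t=4: queue=[B,E,G,C] q_used=2 → run B
t=5: queue=[E,G,C,B,F,H] q_used=0 → run E
t=6: queue=[E,G,C,B,F,H] q_used=1 → run E
t=7: queue=[G,C,B,F,H] q_used=0 → run G
t=8: queue=[G,C,B,F,H] q_used=1 → run G
t=9: queue=[G,C,B,F,H] q_used=2 → run G
t=10: queue=[C,B,F,H,G] q_used=0 → run C
t=11: queue=[C,B,F,H,G] q_used=1 → run C
t=12: queue=[C,B,F,H,G] q_used=2 → run C
t=13: queue=[B,F,H,G,C] q_used=0 → run B
t=14: queue=[B,F,H,G,C] q_used=1 → run B
t=15: queue=[B,F,H,G,C] q_used=2 → run B
t=16: queue=[F,H,G,C,B] q_used=0 → run F
t=17: queue=[F,H,G,C,B] q_used=1 → run F
t=18: queue=[H,G,C,B] q_used=0 → run H
t=19: queue=[H,G,C,B] q_used=1 → run H
t=20: queue=[H,G,C,B] q_used=2 → run H
t=21: queue=[G,C,B,H] q_used=0 → run G
t=22: queue=[G,C,B,H] q_used=1 → run G
t=23: queue=[G,C,B,H] q_used=2 → run G
t=24: queue=[C,B,H] q_used=0 → run C
t=25: queue=[C,B,H] q_used=1 → run C
t=26: queue=[B,H] q_used=0 → run B
t=27: queue=[B,H] q_used=1 → run B
t=28: queue=[H] q_used=0 → run H
t=29: queue=[H] q_used=1 → run H
t=30: queue=[H] q_used=2 → run H
t=31: queue=[H] q_used=0 → run H
t=32: (idle)
t=33: (idle)
t=34: (idle)
t=35: (idle)
t=36: (idle)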